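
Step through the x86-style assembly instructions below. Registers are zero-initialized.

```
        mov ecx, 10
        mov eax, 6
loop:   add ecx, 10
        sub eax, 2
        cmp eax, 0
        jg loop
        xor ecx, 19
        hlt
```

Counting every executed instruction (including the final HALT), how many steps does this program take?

mov ecx, 10 → ecx=10
mov eax, 6 → eax=6
add ecx, 10 → ecx=10+10=20
sub eax, 2 → eax=6-2=4
cmp eax, 0  (cmp 4,0)
jg loop: taken
add ecx, 10 → ecx=20+10=30
sub eax, 2 → eax=4-2=2
cmp eax, 0  (cmp 2,0)
jg loop: taken
add ecx, 10 → ecx=30+10=40
sub eax, 2 → eax=2-2=0
cmp eax, 0  (cmp 0,0)
jg loop: not taken
xor ecx, 19 → ecx=40^19=59
halt.
Total executed instructions: 16.

16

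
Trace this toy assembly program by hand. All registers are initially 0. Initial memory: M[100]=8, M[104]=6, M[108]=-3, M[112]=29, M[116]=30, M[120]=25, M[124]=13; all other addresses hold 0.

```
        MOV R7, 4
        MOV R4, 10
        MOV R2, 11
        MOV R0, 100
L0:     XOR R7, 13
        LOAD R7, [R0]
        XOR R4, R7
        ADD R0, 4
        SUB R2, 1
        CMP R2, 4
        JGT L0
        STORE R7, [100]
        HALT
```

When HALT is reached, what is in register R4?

-18

R7=4
R4=10
R2=11
R0=100
R7=4^13=9
R7=M[100]=8
R4=10^8=2
R0=100+4=104
R2=11-1=10
CMP R2, 4  (cmp 10,4)
JGT L0: taken
R7=8^13=5
R7=M[104]=6
R4=2^6=4
R0=104+4=108
R2=10-1=9
CMP R2, 4  (cmp 9,4)
JGT L0: taken
R7=6^13=11
R7=M[108]=-3
R4=4^(-3)=-7
R0=108+4=112
R2=9-1=8
CMP R2, 4  (cmp 8,4)
JGT L0: taken
R7=(-3)^13=-16
R7=M[112]=29
R4=(-7)^29=-28
R0=112+4=116
R2=8-1=7
CMP R2, 4  (cmp 7,4)
JGT L0: taken
R7=29^13=16
R7=M[116]=30
R4=(-28)^30=-6
R0=116+4=120
R2=7-1=6
CMP R2, 4  (cmp 6,4)
JGT L0: taken
R7=30^13=19
R7=M[120]=25
R4=(-6)^25=-29
R0=120+4=124
R2=6-1=5
CMP R2, 4  (cmp 5,4)
JGT L0: taken
R7=25^13=20
R7=M[124]=13
R4=(-29)^13=-18
R0=124+4=128
R2=5-1=4
CMP R2, 4  (cmp 4,4)
JGT L0: not taken
STORE R7, [100] → M[100]=13
halt.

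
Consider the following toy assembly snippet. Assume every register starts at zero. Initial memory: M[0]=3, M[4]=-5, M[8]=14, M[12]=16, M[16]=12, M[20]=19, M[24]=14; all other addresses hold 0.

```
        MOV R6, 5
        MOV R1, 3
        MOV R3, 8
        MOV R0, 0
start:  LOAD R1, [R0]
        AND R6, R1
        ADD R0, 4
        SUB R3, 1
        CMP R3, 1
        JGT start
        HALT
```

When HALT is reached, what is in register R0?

after MOV R6, 5: R6=5
after MOV R1, 3: R1=3
after MOV R3, 8: R3=8
after MOV R0, 0: R0=0
after LOAD R1, [R0]: R1=M[0]=3
after AND R6, R1: R6=5&3=1
after ADD R0, 4: R0=0+4=4
after SUB R3, 1: R3=8-1=7
CMP R3, 1  (cmp 7,1)
JGT start: taken
after LOAD R1, [R0]: R1=M[4]=-5
after AND R6, R1: R6=1&(-5)=1
after ADD R0, 4: R0=4+4=8
after SUB R3, 1: R3=7-1=6
CMP R3, 1  (cmp 6,1)
JGT start: taken
after LOAD R1, [R0]: R1=M[8]=14
after AND R6, R1: R6=1&14=0
after ADD R0, 4: R0=8+4=12
after SUB R3, 1: R3=6-1=5
CMP R3, 1  (cmp 5,1)
JGT start: taken
after LOAD R1, [R0]: R1=M[12]=16
after AND R6, R1: R6=0&16=0
after ADD R0, 4: R0=12+4=16
after SUB R3, 1: R3=5-1=4
CMP R3, 1  (cmp 4,1)
JGT start: taken
after LOAD R1, [R0]: R1=M[16]=12
after AND R6, R1: R6=0&12=0
after ADD R0, 4: R0=16+4=20
after SUB R3, 1: R3=4-1=3
CMP R3, 1  (cmp 3,1)
JGT start: taken
after LOAD R1, [R0]: R1=M[20]=19
after AND R6, R1: R6=0&19=0
after ADD R0, 4: R0=20+4=24
after SUB R3, 1: R3=3-1=2
CMP R3, 1  (cmp 2,1)
JGT start: taken
after LOAD R1, [R0]: R1=M[24]=14
after AND R6, R1: R6=0&14=0
after ADD R0, 4: R0=24+4=28
after SUB R3, 1: R3=2-1=1
CMP R3, 1  (cmp 1,1)
JGT start: not taken
halt.

28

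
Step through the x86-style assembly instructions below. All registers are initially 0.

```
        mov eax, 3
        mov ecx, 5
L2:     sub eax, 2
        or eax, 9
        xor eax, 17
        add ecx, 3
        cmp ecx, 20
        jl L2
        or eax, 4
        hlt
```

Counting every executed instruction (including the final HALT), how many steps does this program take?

34

eax=3
ecx=5
eax=3-2=1
eax=1|9=9
eax=9^17=24
ecx=5+3=8
cmp ecx, 20  (cmp 8,20)
jl L2: taken
eax=24-2=22
eax=22|9=31
eax=31^17=14
ecx=8+3=11
cmp ecx, 20  (cmp 11,20)
jl L2: taken
eax=14-2=12
eax=12|9=13
eax=13^17=28
ecx=11+3=14
cmp ecx, 20  (cmp 14,20)
jl L2: taken
eax=28-2=26
eax=26|9=27
eax=27^17=10
ecx=14+3=17
cmp ecx, 20  (cmp 17,20)
jl L2: taken
eax=10-2=8
eax=8|9=9
eax=9^17=24
ecx=17+3=20
cmp ecx, 20  (cmp 20,20)
jl L2: not taken
eax=24|4=28
halt.
Total executed instructions: 34.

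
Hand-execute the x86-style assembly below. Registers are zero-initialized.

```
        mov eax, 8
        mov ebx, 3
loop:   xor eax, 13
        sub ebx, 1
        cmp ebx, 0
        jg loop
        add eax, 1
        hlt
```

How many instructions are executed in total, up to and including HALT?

eax=8
ebx=3
eax=8^13=5
ebx=3-1=2
cmp ebx, 0  (cmp 2,0)
jg loop: taken
eax=5^13=8
ebx=2-1=1
cmp ebx, 0  (cmp 1,0)
jg loop: taken
eax=8^13=5
ebx=1-1=0
cmp ebx, 0  (cmp 0,0)
jg loop: not taken
eax=5+1=6
halt.
Total executed instructions: 16.

16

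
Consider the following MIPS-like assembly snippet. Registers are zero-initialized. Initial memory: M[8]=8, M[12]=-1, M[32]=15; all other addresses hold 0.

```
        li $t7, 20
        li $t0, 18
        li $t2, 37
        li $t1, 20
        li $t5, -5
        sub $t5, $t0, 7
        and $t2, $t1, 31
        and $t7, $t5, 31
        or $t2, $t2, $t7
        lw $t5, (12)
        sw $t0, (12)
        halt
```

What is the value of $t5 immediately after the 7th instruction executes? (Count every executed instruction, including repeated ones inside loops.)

li $t7, 20 → $t7=20
li $t0, 18 → $t0=18
li $t2, 37 → $t2=37
li $t1, 20 → $t1=20
li $t5, -5 → $t5=-5
sub $t5, $t0, 7 → $t5=18-7=11
and $t2, $t1, 31 → $t2=20&31=20
After step 7: $t5 = 11.

11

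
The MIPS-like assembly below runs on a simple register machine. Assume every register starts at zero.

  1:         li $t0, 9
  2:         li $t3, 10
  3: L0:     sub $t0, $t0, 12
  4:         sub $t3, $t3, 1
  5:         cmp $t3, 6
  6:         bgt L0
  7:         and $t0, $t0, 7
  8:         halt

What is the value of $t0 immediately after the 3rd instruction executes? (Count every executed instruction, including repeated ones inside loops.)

-3

li $t0, 9 → $t0=9
li $t3, 10 → $t3=10
sub $t0, $t0, 12 → $t0=9-12=-3
After step 3: $t0 = -3.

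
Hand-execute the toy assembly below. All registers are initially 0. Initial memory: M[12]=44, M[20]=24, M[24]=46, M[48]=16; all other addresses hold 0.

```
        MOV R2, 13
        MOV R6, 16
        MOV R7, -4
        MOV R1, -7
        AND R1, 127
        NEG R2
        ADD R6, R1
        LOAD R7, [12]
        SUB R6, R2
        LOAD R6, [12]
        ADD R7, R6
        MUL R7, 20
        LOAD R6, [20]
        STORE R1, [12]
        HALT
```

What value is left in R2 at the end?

after MOV R2, 13: R2=13
after MOV R6, 16: R6=16
after MOV R7, -4: R7=-4
after MOV R1, -7: R1=-7
after AND R1, 127: R1=(-7)&127=121
after NEG R2: R2=-(13)=-13
after ADD R6, R1: R6=16+121=137
after LOAD R7, [12]: R7=M[12]=44
after SUB R6, R2: R6=137-(-13)=150
after LOAD R6, [12]: R6=M[12]=44
after ADD R7, R6: R7=44+44=88
after MUL R7, 20: R7=88*20=1760
after LOAD R6, [20]: R6=M[20]=24
STORE R1, [12] → M[12]=121
halt.

-13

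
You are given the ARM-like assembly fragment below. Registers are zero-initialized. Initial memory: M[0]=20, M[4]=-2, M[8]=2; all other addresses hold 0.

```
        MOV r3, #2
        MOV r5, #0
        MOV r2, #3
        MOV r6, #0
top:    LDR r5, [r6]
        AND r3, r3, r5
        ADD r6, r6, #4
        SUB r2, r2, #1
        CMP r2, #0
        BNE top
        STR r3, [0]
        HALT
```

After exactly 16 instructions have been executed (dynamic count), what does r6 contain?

r3=2
r5=0
r2=3
r6=0
r5=M[0]=20
r3=2&20=0
r6=0+4=4
r2=3-1=2
CMP r2, #0  (cmp 2,0)
BNE top: taken
r5=M[4]=-2
r3=0&(-2)=0
r6=4+4=8
r2=2-1=1
CMP r2, #0  (cmp 1,0)
BNE top: taken
After step 16: r6 = 8.

8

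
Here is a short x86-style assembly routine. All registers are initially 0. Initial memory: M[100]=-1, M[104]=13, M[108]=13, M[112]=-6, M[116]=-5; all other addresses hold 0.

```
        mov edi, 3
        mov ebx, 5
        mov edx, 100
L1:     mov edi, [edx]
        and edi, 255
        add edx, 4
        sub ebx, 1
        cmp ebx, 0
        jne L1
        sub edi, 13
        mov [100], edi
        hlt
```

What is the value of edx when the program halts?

120

edi=3
ebx=5
edx=100
edi=M[100]=-1
edi=(-1)&255=255
edx=100+4=104
ebx=5-1=4
cmp ebx, 0  (cmp 4,0)
jne L1: taken
edi=M[104]=13
edi=13&255=13
edx=104+4=108
ebx=4-1=3
cmp ebx, 0  (cmp 3,0)
jne L1: taken
edi=M[108]=13
edi=13&255=13
edx=108+4=112
ebx=3-1=2
cmp ebx, 0  (cmp 2,0)
jne L1: taken
edi=M[112]=-6
edi=(-6)&255=250
edx=112+4=116
ebx=2-1=1
cmp ebx, 0  (cmp 1,0)
jne L1: taken
edi=M[116]=-5
edi=(-5)&255=251
edx=116+4=120
ebx=1-1=0
cmp ebx, 0  (cmp 0,0)
jne L1: not taken
edi=251-13=238
mov [100], edi → M[100]=238
halt.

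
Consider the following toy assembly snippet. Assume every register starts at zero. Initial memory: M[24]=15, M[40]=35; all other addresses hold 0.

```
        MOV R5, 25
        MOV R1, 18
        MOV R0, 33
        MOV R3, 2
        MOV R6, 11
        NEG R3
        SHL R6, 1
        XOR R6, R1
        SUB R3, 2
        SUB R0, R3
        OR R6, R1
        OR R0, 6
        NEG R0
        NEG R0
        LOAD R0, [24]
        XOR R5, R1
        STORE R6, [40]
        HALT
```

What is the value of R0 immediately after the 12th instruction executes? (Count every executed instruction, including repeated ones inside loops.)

39

after MOV R5, 25: R5=25
after MOV R1, 18: R1=18
after MOV R0, 33: R0=33
after MOV R3, 2: R3=2
after MOV R6, 11: R6=11
after NEG R3: R3=-(2)=-2
after SHL R6, 1: R6=11<<1=22
after XOR R6, R1: R6=22^18=4
after SUB R3, 2: R3=(-2)-2=-4
after SUB R0, R3: R0=33-(-4)=37
after OR R6, R1: R6=4|18=22
after OR R0, 6: R0=37|6=39
After step 12: R0 = 39.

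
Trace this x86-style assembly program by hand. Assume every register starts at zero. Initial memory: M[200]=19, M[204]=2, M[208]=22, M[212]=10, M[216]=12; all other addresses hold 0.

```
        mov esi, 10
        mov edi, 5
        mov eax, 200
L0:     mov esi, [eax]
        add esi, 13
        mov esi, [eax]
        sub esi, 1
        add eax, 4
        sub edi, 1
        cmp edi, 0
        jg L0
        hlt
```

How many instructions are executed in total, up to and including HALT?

44

mov esi, 10 → esi=10
mov edi, 5 → edi=5
mov eax, 200 → eax=200
mov esi, [eax] → esi=M[200]=19
add esi, 13 → esi=19+13=32
mov esi, [eax] → esi=M[200]=19
sub esi, 1 → esi=19-1=18
add eax, 4 → eax=200+4=204
sub edi, 1 → edi=5-1=4
cmp edi, 0  (cmp 4,0)
jg L0: taken
mov esi, [eax] → esi=M[204]=2
add esi, 13 → esi=2+13=15
mov esi, [eax] → esi=M[204]=2
sub esi, 1 → esi=2-1=1
add eax, 4 → eax=204+4=208
sub edi, 1 → edi=4-1=3
cmp edi, 0  (cmp 3,0)
jg L0: taken
mov esi, [eax] → esi=M[208]=22
add esi, 13 → esi=22+13=35
mov esi, [eax] → esi=M[208]=22
sub esi, 1 → esi=22-1=21
add eax, 4 → eax=208+4=212
sub edi, 1 → edi=3-1=2
cmp edi, 0  (cmp 2,0)
jg L0: taken
mov esi, [eax] → esi=M[212]=10
add esi, 13 → esi=10+13=23
mov esi, [eax] → esi=M[212]=10
sub esi, 1 → esi=10-1=9
add eax, 4 → eax=212+4=216
sub edi, 1 → edi=2-1=1
cmp edi, 0  (cmp 1,0)
jg L0: taken
mov esi, [eax] → esi=M[216]=12
add esi, 13 → esi=12+13=25
mov esi, [eax] → esi=M[216]=12
sub esi, 1 → esi=12-1=11
add eax, 4 → eax=216+4=220
sub edi, 1 → edi=1-1=0
cmp edi, 0  (cmp 0,0)
jg L0: not taken
halt.
Total executed instructions: 44.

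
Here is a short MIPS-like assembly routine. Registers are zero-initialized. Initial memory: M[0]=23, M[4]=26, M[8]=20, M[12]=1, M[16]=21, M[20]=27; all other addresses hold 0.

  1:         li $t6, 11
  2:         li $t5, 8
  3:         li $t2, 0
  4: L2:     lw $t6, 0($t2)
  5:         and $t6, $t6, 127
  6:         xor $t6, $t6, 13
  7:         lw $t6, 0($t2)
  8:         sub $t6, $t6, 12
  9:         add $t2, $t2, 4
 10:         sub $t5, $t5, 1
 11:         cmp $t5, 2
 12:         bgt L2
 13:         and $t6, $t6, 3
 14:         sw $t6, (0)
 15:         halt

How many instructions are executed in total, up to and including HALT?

$t6=11
$t5=8
$t2=0
$t6=M[0]=23
$t6=23&127=23
$t6=23^13=26
$t6=M[0]=23
$t6=23-12=11
$t2=0+4=4
$t5=8-1=7
cmp $t5, 2  (cmp 7,2)
bgt L2: taken
$t6=M[4]=26
$t6=26&127=26
$t6=26^13=23
$t6=M[4]=26
$t6=26-12=14
$t2=4+4=8
$t5=7-1=6
cmp $t5, 2  (cmp 6,2)
bgt L2: taken
$t6=M[8]=20
$t6=20&127=20
$t6=20^13=25
$t6=M[8]=20
$t6=20-12=8
$t2=8+4=12
$t5=6-1=5
cmp $t5, 2  (cmp 5,2)
bgt L2: taken
$t6=M[12]=1
$t6=1&127=1
$t6=1^13=12
$t6=M[12]=1
$t6=1-12=-11
$t2=12+4=16
$t5=5-1=4
cmp $t5, 2  (cmp 4,2)
bgt L2: taken
$t6=M[16]=21
$t6=21&127=21
$t6=21^13=24
$t6=M[16]=21
$t6=21-12=9
$t2=16+4=20
$t5=4-1=3
cmp $t5, 2  (cmp 3,2)
bgt L2: taken
$t6=M[20]=27
$t6=27&127=27
$t6=27^13=22
$t6=M[20]=27
$t6=27-12=15
$t2=20+4=24
$t5=3-1=2
cmp $t5, 2  (cmp 2,2)
bgt L2: not taken
$t6=15&3=3
sw $t6, (0) → M[0]=3
halt.
Total executed instructions: 60.

60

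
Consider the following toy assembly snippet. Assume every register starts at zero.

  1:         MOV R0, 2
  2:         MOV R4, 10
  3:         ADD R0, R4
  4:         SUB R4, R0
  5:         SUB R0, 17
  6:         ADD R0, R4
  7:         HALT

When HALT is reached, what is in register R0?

R0=2
R4=10
R0=2+10=12
R4=10-12=-2
R0=12-17=-5
R0=(-5)+(-2)=-7
halt.

-7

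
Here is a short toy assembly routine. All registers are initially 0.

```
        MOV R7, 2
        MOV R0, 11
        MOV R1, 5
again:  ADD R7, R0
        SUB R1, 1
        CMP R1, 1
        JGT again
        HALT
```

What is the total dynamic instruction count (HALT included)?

20

R7=2
R0=11
R1=5
R7=2+11=13
R1=5-1=4
CMP R1, 1  (cmp 4,1)
JGT again: taken
R7=13+11=24
R1=4-1=3
CMP R1, 1  (cmp 3,1)
JGT again: taken
R7=24+11=35
R1=3-1=2
CMP R1, 1  (cmp 2,1)
JGT again: taken
R7=35+11=46
R1=2-1=1
CMP R1, 1  (cmp 1,1)
JGT again: not taken
halt.
Total executed instructions: 20.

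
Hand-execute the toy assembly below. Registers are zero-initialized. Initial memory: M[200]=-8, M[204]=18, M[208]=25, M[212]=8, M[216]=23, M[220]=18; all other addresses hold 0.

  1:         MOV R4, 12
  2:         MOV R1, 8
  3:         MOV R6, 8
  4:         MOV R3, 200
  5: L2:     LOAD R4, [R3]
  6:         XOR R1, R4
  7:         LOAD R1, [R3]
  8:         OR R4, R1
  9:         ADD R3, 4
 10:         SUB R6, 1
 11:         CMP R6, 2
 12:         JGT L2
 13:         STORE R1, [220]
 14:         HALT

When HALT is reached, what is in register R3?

R4=12
R1=8
R6=8
R3=200
R4=M[200]=-8
R1=8^(-8)=-16
R1=M[200]=-8
R4=(-8)|(-8)=-8
R3=200+4=204
R6=8-1=7
CMP R6, 2  (cmp 7,2)
JGT L2: taken
R4=M[204]=18
R1=(-8)^18=-22
R1=M[204]=18
R4=18|18=18
R3=204+4=208
R6=7-1=6
CMP R6, 2  (cmp 6,2)
JGT L2: taken
R4=M[208]=25
R1=18^25=11
R1=M[208]=25
R4=25|25=25
R3=208+4=212
R6=6-1=5
CMP R6, 2  (cmp 5,2)
JGT L2: taken
R4=M[212]=8
R1=25^8=17
R1=M[212]=8
R4=8|8=8
R3=212+4=216
R6=5-1=4
CMP R6, 2  (cmp 4,2)
JGT L2: taken
R4=M[216]=23
R1=8^23=31
R1=M[216]=23
R4=23|23=23
R3=216+4=220
R6=4-1=3
CMP R6, 2  (cmp 3,2)
JGT L2: taken
R4=M[220]=18
R1=23^18=5
R1=M[220]=18
R4=18|18=18
R3=220+4=224
R6=3-1=2
CMP R6, 2  (cmp 2,2)
JGT L2: not taken
STORE R1, [220] → M[220]=18
halt.

224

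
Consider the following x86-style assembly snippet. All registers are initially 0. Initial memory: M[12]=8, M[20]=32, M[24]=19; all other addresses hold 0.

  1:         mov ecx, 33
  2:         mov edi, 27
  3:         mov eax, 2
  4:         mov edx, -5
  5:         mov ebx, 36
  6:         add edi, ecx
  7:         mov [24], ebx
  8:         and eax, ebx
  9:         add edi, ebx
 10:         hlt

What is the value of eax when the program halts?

after mov ecx, 33: ecx=33
after mov edi, 27: edi=27
after mov eax, 2: eax=2
after mov edx, -5: edx=-5
after mov ebx, 36: ebx=36
after add edi, ecx: edi=27+33=60
mov [24], ebx → M[24]=36
after and eax, ebx: eax=2&36=0
after add edi, ebx: edi=60+36=96
halt.

0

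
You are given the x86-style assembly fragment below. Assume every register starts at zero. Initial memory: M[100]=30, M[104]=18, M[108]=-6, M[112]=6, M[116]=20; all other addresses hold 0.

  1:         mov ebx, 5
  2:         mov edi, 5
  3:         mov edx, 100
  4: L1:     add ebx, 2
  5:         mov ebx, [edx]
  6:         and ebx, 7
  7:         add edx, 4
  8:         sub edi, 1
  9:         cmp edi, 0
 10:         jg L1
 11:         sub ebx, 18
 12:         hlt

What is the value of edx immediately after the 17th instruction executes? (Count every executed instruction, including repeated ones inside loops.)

108

ebx=5
edi=5
edx=100
ebx=5+2=7
ebx=M[100]=30
ebx=30&7=6
edx=100+4=104
edi=5-1=4
cmp edi, 0  (cmp 4,0)
jg L1: taken
ebx=6+2=8
ebx=M[104]=18
ebx=18&7=2
edx=104+4=108
edi=4-1=3
cmp edi, 0  (cmp 3,0)
jg L1: taken
After step 17: edx = 108.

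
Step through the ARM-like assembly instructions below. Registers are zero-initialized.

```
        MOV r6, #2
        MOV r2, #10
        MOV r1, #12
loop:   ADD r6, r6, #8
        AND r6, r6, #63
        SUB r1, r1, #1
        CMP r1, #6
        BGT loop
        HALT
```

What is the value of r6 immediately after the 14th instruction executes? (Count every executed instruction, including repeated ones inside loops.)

26

after MOV r6, #2: r6=2
after MOV r2, #10: r2=10
after MOV r1, #12: r1=12
after ADD r6, r6, #8: r6=2+8=10
after AND r6, r6, #63: r6=10&63=10
after SUB r1, r1, #1: r1=12-1=11
CMP r1, #6  (cmp 11,6)
BGT loop: taken
after ADD r6, r6, #8: r6=10+8=18
after AND r6, r6, #63: r6=18&63=18
after SUB r1, r1, #1: r1=11-1=10
CMP r1, #6  (cmp 10,6)
BGT loop: taken
after ADD r6, r6, #8: r6=18+8=26
After step 14: r6 = 26.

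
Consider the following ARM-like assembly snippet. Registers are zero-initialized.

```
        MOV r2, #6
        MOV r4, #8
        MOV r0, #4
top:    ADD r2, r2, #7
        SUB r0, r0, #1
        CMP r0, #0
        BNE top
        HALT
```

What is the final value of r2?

34

after MOV r2, #6: r2=6
after MOV r4, #8: r4=8
after MOV r0, #4: r0=4
after ADD r2, r2, #7: r2=6+7=13
after SUB r0, r0, #1: r0=4-1=3
CMP r0, #0  (cmp 3,0)
BNE top: taken
after ADD r2, r2, #7: r2=13+7=20
after SUB r0, r0, #1: r0=3-1=2
CMP r0, #0  (cmp 2,0)
BNE top: taken
after ADD r2, r2, #7: r2=20+7=27
after SUB r0, r0, #1: r0=2-1=1
CMP r0, #0  (cmp 1,0)
BNE top: taken
after ADD r2, r2, #7: r2=27+7=34
after SUB r0, r0, #1: r0=1-1=0
CMP r0, #0  (cmp 0,0)
BNE top: not taken
halt.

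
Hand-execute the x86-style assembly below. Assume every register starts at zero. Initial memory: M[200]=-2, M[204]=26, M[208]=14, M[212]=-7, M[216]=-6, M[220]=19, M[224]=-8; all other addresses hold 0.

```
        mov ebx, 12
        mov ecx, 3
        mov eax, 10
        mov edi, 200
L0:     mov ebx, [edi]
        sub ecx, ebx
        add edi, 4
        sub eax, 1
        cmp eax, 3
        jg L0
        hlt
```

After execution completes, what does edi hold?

ebx=12
ecx=3
eax=10
edi=200
ebx=M[200]=-2
ecx=3-(-2)=5
edi=200+4=204
eax=10-1=9
cmp eax, 3  (cmp 9,3)
jg L0: taken
ebx=M[204]=26
ecx=5-26=-21
edi=204+4=208
eax=9-1=8
cmp eax, 3  (cmp 8,3)
jg L0: taken
ebx=M[208]=14
ecx=(-21)-14=-35
edi=208+4=212
eax=8-1=7
cmp eax, 3  (cmp 7,3)
jg L0: taken
ebx=M[212]=-7
ecx=(-35)-(-7)=-28
edi=212+4=216
eax=7-1=6
cmp eax, 3  (cmp 6,3)
jg L0: taken
ebx=M[216]=-6
ecx=(-28)-(-6)=-22
edi=216+4=220
eax=6-1=5
cmp eax, 3  (cmp 5,3)
jg L0: taken
ebx=M[220]=19
ecx=(-22)-19=-41
edi=220+4=224
eax=5-1=4
cmp eax, 3  (cmp 4,3)
jg L0: taken
ebx=M[224]=-8
ecx=(-41)-(-8)=-33
edi=224+4=228
eax=4-1=3
cmp eax, 3  (cmp 3,3)
jg L0: not taken
halt.

228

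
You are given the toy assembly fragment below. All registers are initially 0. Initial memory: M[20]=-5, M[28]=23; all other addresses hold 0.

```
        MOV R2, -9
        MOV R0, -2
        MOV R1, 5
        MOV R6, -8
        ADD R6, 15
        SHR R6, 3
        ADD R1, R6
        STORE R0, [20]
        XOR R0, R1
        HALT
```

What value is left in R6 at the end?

MOV R2, -9 → R2=-9
MOV R0, -2 → R0=-2
MOV R1, 5 → R1=5
MOV R6, -8 → R6=-8
ADD R6, 15 → R6=(-8)+15=7
SHR R6, 3 → R6=7>>3=0
ADD R1, R6 → R1=5+0=5
STORE R0, [20] → M[20]=-2
XOR R0, R1 → R0=(-2)^5=-5
halt.

0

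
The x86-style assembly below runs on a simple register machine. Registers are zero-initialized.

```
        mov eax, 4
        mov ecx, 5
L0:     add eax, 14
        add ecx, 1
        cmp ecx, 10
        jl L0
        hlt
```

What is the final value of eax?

74

after mov eax, 4: eax=4
after mov ecx, 5: ecx=5
after add eax, 14: eax=4+14=18
after add ecx, 1: ecx=5+1=6
cmp ecx, 10  (cmp 6,10)
jl L0: taken
after add eax, 14: eax=18+14=32
after add ecx, 1: ecx=6+1=7
cmp ecx, 10  (cmp 7,10)
jl L0: taken
after add eax, 14: eax=32+14=46
after add ecx, 1: ecx=7+1=8
cmp ecx, 10  (cmp 8,10)
jl L0: taken
after add eax, 14: eax=46+14=60
after add ecx, 1: ecx=8+1=9
cmp ecx, 10  (cmp 9,10)
jl L0: taken
after add eax, 14: eax=60+14=74
after add ecx, 1: ecx=9+1=10
cmp ecx, 10  (cmp 10,10)
jl L0: not taken
halt.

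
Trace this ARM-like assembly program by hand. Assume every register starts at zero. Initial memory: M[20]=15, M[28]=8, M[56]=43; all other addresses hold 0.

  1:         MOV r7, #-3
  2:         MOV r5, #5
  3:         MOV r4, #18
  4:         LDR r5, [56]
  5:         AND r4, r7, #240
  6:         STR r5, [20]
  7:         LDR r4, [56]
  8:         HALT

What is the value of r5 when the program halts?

43

after MOV r7, #-3: r7=-3
after MOV r5, #5: r5=5
after MOV r4, #18: r4=18
after LDR r5, [56]: r5=M[56]=43
after AND r4, r7, #240: r4=(-3)&240=240
STR r5, [20] → M[20]=43
after LDR r4, [56]: r4=M[56]=43
halt.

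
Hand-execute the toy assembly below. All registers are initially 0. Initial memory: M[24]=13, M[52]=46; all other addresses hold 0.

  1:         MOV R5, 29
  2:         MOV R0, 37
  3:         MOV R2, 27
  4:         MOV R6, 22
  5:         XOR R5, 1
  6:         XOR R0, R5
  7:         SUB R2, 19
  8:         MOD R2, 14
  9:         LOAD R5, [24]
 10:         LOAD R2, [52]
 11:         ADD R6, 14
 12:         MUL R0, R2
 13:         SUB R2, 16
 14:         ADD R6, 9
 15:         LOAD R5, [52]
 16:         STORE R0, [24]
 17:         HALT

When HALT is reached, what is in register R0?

2622

after MOV R5, 29: R5=29
after MOV R0, 37: R0=37
after MOV R2, 27: R2=27
after MOV R6, 22: R6=22
after XOR R5, 1: R5=29^1=28
after XOR R0, R5: R0=37^28=57
after SUB R2, 19: R2=27-19=8
after MOD R2, 14: R2=8%14=8
after LOAD R5, [24]: R5=M[24]=13
after LOAD R2, [52]: R2=M[52]=46
after ADD R6, 14: R6=22+14=36
after MUL R0, R2: R0=57*46=2622
after SUB R2, 16: R2=46-16=30
after ADD R6, 9: R6=36+9=45
after LOAD R5, [52]: R5=M[52]=46
STORE R0, [24] → M[24]=2622
halt.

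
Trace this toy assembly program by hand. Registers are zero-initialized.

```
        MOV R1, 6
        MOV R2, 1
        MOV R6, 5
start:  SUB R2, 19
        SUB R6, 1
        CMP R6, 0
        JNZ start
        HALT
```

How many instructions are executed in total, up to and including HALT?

24

R1=6
R2=1
R6=5
R2=1-19=-18
R6=5-1=4
CMP R6, 0  (cmp 4,0)
JNZ start: taken
R2=(-18)-19=-37
R6=4-1=3
CMP R6, 0  (cmp 3,0)
JNZ start: taken
R2=(-37)-19=-56
R6=3-1=2
CMP R6, 0  (cmp 2,0)
JNZ start: taken
R2=(-56)-19=-75
R6=2-1=1
CMP R6, 0  (cmp 1,0)
JNZ start: taken
R2=(-75)-19=-94
R6=1-1=0
CMP R6, 0  (cmp 0,0)
JNZ start: not taken
halt.
Total executed instructions: 24.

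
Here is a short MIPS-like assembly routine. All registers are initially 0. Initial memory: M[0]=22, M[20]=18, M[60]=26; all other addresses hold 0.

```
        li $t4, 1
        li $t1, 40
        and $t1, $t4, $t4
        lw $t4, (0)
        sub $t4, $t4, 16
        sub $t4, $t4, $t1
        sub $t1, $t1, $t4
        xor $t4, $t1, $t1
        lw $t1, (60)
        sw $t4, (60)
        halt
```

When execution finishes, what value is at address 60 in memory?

0

li $t4, 1 → $t4=1
li $t1, 40 → $t1=40
and $t1, $t4, $t4 → $t1=1&1=1
lw $t4, (0) → $t4=M[0]=22
sub $t4, $t4, 16 → $t4=22-16=6
sub $t4, $t4, $t1 → $t4=6-1=5
sub $t1, $t1, $t4 → $t1=1-5=-4
xor $t4, $t1, $t1 → $t4=(-4)^(-4)=0
lw $t1, (60) → $t1=M[60]=26
sw $t4, (60) → M[60]=0
halt.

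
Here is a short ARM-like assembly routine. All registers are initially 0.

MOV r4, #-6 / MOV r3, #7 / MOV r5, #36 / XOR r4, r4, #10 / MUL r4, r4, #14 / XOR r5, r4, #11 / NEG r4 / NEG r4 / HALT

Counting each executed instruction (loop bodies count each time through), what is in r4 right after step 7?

224

after MOV r4, #-6: r4=-6
after MOV r3, #7: r3=7
after MOV r5, #36: r5=36
after XOR r4, r4, #10: r4=(-6)^10=-16
after MUL r4, r4, #14: r4=(-16)*14=-224
after XOR r5, r4, #11: r5=(-224)^11=-213
after NEG r4: r4=-(-224)=224
After step 7: r4 = 224.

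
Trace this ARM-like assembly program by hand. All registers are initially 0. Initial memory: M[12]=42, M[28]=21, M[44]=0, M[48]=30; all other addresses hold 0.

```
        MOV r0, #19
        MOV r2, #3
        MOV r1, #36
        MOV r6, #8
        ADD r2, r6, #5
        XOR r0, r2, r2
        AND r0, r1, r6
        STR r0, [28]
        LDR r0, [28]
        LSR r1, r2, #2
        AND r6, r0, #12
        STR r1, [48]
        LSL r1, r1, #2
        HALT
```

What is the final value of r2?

13

r0=19
r2=3
r1=36
r6=8
r2=8+5=13
r0=13^13=0
r0=36&8=0
STR r0, [28] → M[28]=0
r0=M[28]=0
r1=13>>2=3
r6=0&12=0
STR r1, [48] → M[48]=3
r1=3<<2=12
halt.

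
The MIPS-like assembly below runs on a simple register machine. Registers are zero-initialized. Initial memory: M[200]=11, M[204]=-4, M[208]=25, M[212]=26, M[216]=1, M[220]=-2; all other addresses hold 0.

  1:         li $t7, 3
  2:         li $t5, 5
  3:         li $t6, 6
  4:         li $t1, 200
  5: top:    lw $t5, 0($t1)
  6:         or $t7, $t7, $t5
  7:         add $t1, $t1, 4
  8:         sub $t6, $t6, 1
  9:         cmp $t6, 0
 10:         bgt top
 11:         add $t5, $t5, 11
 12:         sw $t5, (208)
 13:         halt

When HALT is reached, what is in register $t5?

9

after li $t7, 3: $t7=3
after li $t5, 5: $t5=5
after li $t6, 6: $t6=6
after li $t1, 200: $t1=200
after lw $t5, 0($t1): $t5=M[200]=11
after or $t7, $t7, $t5: $t7=3|11=11
after add $t1, $t1, 4: $t1=200+4=204
after sub $t6, $t6, 1: $t6=6-1=5
cmp $t6, 0  (cmp 5,0)
bgt top: taken
after lw $t5, 0($t1): $t5=M[204]=-4
after or $t7, $t7, $t5: $t7=11|(-4)=-1
after add $t1, $t1, 4: $t1=204+4=208
after sub $t6, $t6, 1: $t6=5-1=4
cmp $t6, 0  (cmp 4,0)
bgt top: taken
after lw $t5, 0($t1): $t5=M[208]=25
after or $t7, $t7, $t5: $t7=(-1)|25=-1
after add $t1, $t1, 4: $t1=208+4=212
after sub $t6, $t6, 1: $t6=4-1=3
cmp $t6, 0  (cmp 3,0)
bgt top: taken
after lw $t5, 0($t1): $t5=M[212]=26
after or $t7, $t7, $t5: $t7=(-1)|26=-1
after add $t1, $t1, 4: $t1=212+4=216
after sub $t6, $t6, 1: $t6=3-1=2
cmp $t6, 0  (cmp 2,0)
bgt top: taken
after lw $t5, 0($t1): $t5=M[216]=1
after or $t7, $t7, $t5: $t7=(-1)|1=-1
after add $t1, $t1, 4: $t1=216+4=220
after sub $t6, $t6, 1: $t6=2-1=1
cmp $t6, 0  (cmp 1,0)
bgt top: taken
after lw $t5, 0($t1): $t5=M[220]=-2
after or $t7, $t7, $t5: $t7=(-1)|(-2)=-1
after add $t1, $t1, 4: $t1=220+4=224
after sub $t6, $t6, 1: $t6=1-1=0
cmp $t6, 0  (cmp 0,0)
bgt top: not taken
after add $t5, $t5, 11: $t5=(-2)+11=9
sw $t5, (208) → M[208]=9
halt.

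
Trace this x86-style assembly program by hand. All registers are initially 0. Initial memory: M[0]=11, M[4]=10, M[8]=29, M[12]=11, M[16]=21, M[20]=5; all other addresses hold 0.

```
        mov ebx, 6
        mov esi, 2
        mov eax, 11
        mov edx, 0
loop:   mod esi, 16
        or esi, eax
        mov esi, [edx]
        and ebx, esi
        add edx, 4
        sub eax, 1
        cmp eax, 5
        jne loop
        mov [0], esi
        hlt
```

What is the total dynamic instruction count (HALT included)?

after mov ebx, 6: ebx=6
after mov esi, 2: esi=2
after mov eax, 11: eax=11
after mov edx, 0: edx=0
after mod esi, 16: esi=2%16=2
after or esi, eax: esi=2|11=11
after mov esi, [edx]: esi=M[0]=11
after and ebx, esi: ebx=6&11=2
after add edx, 4: edx=0+4=4
after sub eax, 1: eax=11-1=10
cmp eax, 5  (cmp 10,5)
jne loop: taken
after mod esi, 16: esi=11%16=11
after or esi, eax: esi=11|10=11
after mov esi, [edx]: esi=M[4]=10
after and ebx, esi: ebx=2&10=2
after add edx, 4: edx=4+4=8
after sub eax, 1: eax=10-1=9
cmp eax, 5  (cmp 9,5)
jne loop: taken
after mod esi, 16: esi=10%16=10
after or esi, eax: esi=10|9=11
after mov esi, [edx]: esi=M[8]=29
after and ebx, esi: ebx=2&29=0
after add edx, 4: edx=8+4=12
after sub eax, 1: eax=9-1=8
cmp eax, 5  (cmp 8,5)
jne loop: taken
after mod esi, 16: esi=29%16=13
after or esi, eax: esi=13|8=13
after mov esi, [edx]: esi=M[12]=11
after and ebx, esi: ebx=0&11=0
after add edx, 4: edx=12+4=16
after sub eax, 1: eax=8-1=7
cmp eax, 5  (cmp 7,5)
jne loop: taken
after mod esi, 16: esi=11%16=11
after or esi, eax: esi=11|7=15
after mov esi, [edx]: esi=M[16]=21
after and ebx, esi: ebx=0&21=0
after add edx, 4: edx=16+4=20
after sub eax, 1: eax=7-1=6
cmp eax, 5  (cmp 6,5)
jne loop: taken
after mod esi, 16: esi=21%16=5
after or esi, eax: esi=5|6=7
after mov esi, [edx]: esi=M[20]=5
after and ebx, esi: ebx=0&5=0
after add edx, 4: edx=20+4=24
after sub eax, 1: eax=6-1=5
cmp eax, 5  (cmp 5,5)
jne loop: not taken
mov [0], esi → M[0]=5
halt.
Total executed instructions: 54.

54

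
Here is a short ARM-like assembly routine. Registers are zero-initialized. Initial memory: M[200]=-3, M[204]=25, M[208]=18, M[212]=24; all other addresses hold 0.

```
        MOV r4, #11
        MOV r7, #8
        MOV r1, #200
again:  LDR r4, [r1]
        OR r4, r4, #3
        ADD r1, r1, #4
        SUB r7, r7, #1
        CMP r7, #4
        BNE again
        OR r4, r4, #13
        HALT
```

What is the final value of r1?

after MOV r4, #11: r4=11
after MOV r7, #8: r7=8
after MOV r1, #200: r1=200
after LDR r4, [r1]: r4=M[200]=-3
after OR r4, r4, #3: r4=(-3)|3=-1
after ADD r1, r1, #4: r1=200+4=204
after SUB r7, r7, #1: r7=8-1=7
CMP r7, #4  (cmp 7,4)
BNE again: taken
after LDR r4, [r1]: r4=M[204]=25
after OR r4, r4, #3: r4=25|3=27
after ADD r1, r1, #4: r1=204+4=208
after SUB r7, r7, #1: r7=7-1=6
CMP r7, #4  (cmp 6,4)
BNE again: taken
after LDR r4, [r1]: r4=M[208]=18
after OR r4, r4, #3: r4=18|3=19
after ADD r1, r1, #4: r1=208+4=212
after SUB r7, r7, #1: r7=6-1=5
CMP r7, #4  (cmp 5,4)
BNE again: taken
after LDR r4, [r1]: r4=M[212]=24
after OR r4, r4, #3: r4=24|3=27
after ADD r1, r1, #4: r1=212+4=216
after SUB r7, r7, #1: r7=5-1=4
CMP r7, #4  (cmp 4,4)
BNE again: not taken
after OR r4, r4, #13: r4=27|13=31
halt.

216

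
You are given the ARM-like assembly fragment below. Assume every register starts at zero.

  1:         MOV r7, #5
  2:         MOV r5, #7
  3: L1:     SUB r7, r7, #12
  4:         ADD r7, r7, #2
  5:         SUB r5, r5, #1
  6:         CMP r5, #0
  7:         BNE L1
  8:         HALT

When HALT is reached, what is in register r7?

-65

after MOV r7, #5: r7=5
after MOV r5, #7: r5=7
after SUB r7, r7, #12: r7=5-12=-7
after ADD r7, r7, #2: r7=(-7)+2=-5
after SUB r5, r5, #1: r5=7-1=6
CMP r5, #0  (cmp 6,0)
BNE L1: taken
after SUB r7, r7, #12: r7=(-5)-12=-17
after ADD r7, r7, #2: r7=(-17)+2=-15
after SUB r5, r5, #1: r5=6-1=5
CMP r5, #0  (cmp 5,0)
BNE L1: taken
after SUB r7, r7, #12: r7=(-15)-12=-27
after ADD r7, r7, #2: r7=(-27)+2=-25
after SUB r5, r5, #1: r5=5-1=4
CMP r5, #0  (cmp 4,0)
BNE L1: taken
after SUB r7, r7, #12: r7=(-25)-12=-37
after ADD r7, r7, #2: r7=(-37)+2=-35
after SUB r5, r5, #1: r5=4-1=3
CMP r5, #0  (cmp 3,0)
BNE L1: taken
after SUB r7, r7, #12: r7=(-35)-12=-47
after ADD r7, r7, #2: r7=(-47)+2=-45
after SUB r5, r5, #1: r5=3-1=2
CMP r5, #0  (cmp 2,0)
BNE L1: taken
after SUB r7, r7, #12: r7=(-45)-12=-57
after ADD r7, r7, #2: r7=(-57)+2=-55
after SUB r5, r5, #1: r5=2-1=1
CMP r5, #0  (cmp 1,0)
BNE L1: taken
after SUB r7, r7, #12: r7=(-55)-12=-67
after ADD r7, r7, #2: r7=(-67)+2=-65
after SUB r5, r5, #1: r5=1-1=0
CMP r5, #0  (cmp 0,0)
BNE L1: not taken
halt.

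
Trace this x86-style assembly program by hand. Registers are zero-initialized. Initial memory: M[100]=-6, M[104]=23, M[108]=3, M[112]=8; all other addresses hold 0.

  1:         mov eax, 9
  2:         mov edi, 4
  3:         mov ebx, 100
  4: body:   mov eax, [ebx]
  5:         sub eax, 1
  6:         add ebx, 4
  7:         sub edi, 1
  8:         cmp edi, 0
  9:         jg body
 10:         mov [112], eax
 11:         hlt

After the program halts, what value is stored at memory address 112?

eax=9
edi=4
ebx=100
eax=M[100]=-6
eax=(-6)-1=-7
ebx=100+4=104
edi=4-1=3
cmp edi, 0  (cmp 3,0)
jg body: taken
eax=M[104]=23
eax=23-1=22
ebx=104+4=108
edi=3-1=2
cmp edi, 0  (cmp 2,0)
jg body: taken
eax=M[108]=3
eax=3-1=2
ebx=108+4=112
edi=2-1=1
cmp edi, 0  (cmp 1,0)
jg body: taken
eax=M[112]=8
eax=8-1=7
ebx=112+4=116
edi=1-1=0
cmp edi, 0  (cmp 0,0)
jg body: not taken
mov [112], eax → M[112]=7
halt.

7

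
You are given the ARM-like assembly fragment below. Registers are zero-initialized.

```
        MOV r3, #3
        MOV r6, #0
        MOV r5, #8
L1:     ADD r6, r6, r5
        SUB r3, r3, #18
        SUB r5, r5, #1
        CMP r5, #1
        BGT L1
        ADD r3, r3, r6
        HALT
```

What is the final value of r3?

-88

r3=3
r6=0
r5=8
r6=0+8=8
r3=3-18=-15
r5=8-1=7
CMP r5, #1  (cmp 7,1)
BGT L1: taken
r6=8+7=15
r3=(-15)-18=-33
r5=7-1=6
CMP r5, #1  (cmp 6,1)
BGT L1: taken
r6=15+6=21
r3=(-33)-18=-51
r5=6-1=5
CMP r5, #1  (cmp 5,1)
BGT L1: taken
r6=21+5=26
r3=(-51)-18=-69
r5=5-1=4
CMP r5, #1  (cmp 4,1)
BGT L1: taken
r6=26+4=30
r3=(-69)-18=-87
r5=4-1=3
CMP r5, #1  (cmp 3,1)
BGT L1: taken
r6=30+3=33
r3=(-87)-18=-105
r5=3-1=2
CMP r5, #1  (cmp 2,1)
BGT L1: taken
r6=33+2=35
r3=(-105)-18=-123
r5=2-1=1
CMP r5, #1  (cmp 1,1)
BGT L1: not taken
r3=(-123)+35=-88
halt.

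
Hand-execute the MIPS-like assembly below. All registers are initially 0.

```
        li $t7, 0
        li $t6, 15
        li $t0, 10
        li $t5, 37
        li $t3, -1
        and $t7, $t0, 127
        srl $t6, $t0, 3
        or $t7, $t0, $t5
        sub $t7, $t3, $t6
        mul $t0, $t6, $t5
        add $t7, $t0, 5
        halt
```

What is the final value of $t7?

42

$t7=0
$t6=15
$t0=10
$t5=37
$t3=-1
$t7=10&127=10
$t6=10>>3=1
$t7=10|37=47
$t7=(-1)-1=-2
$t0=1*37=37
$t7=37+5=42
halt.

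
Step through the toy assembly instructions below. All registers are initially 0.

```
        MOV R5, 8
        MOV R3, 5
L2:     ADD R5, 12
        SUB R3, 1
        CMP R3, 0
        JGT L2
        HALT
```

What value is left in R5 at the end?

MOV R5, 8 → R5=8
MOV R3, 5 → R3=5
ADD R5, 12 → R5=8+12=20
SUB R3, 1 → R3=5-1=4
CMP R3, 0  (cmp 4,0)
JGT L2: taken
ADD R5, 12 → R5=20+12=32
SUB R3, 1 → R3=4-1=3
CMP R3, 0  (cmp 3,0)
JGT L2: taken
ADD R5, 12 → R5=32+12=44
SUB R3, 1 → R3=3-1=2
CMP R3, 0  (cmp 2,0)
JGT L2: taken
ADD R5, 12 → R5=44+12=56
SUB R3, 1 → R3=2-1=1
CMP R3, 0  (cmp 1,0)
JGT L2: taken
ADD R5, 12 → R5=56+12=68
SUB R3, 1 → R3=1-1=0
CMP R3, 0  (cmp 0,0)
JGT L2: not taken
halt.

68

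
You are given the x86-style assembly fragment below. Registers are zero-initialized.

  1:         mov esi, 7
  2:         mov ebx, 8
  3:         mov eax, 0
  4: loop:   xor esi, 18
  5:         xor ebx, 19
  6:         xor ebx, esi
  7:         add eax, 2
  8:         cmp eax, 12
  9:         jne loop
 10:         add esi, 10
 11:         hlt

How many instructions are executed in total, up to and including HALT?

after mov esi, 7: esi=7
after mov ebx, 8: ebx=8
after mov eax, 0: eax=0
after xor esi, 18: esi=7^18=21
after xor ebx, 19: ebx=8^19=27
after xor ebx, esi: ebx=27^21=14
after add eax, 2: eax=0+2=2
cmp eax, 12  (cmp 2,12)
jne loop: taken
after xor esi, 18: esi=21^18=7
after xor ebx, 19: ebx=14^19=29
after xor ebx, esi: ebx=29^7=26
after add eax, 2: eax=2+2=4
cmp eax, 12  (cmp 4,12)
jne loop: taken
after xor esi, 18: esi=7^18=21
after xor ebx, 19: ebx=26^19=9
after xor ebx, esi: ebx=9^21=28
after add eax, 2: eax=4+2=6
cmp eax, 12  (cmp 6,12)
jne loop: taken
after xor esi, 18: esi=21^18=7
after xor ebx, 19: ebx=28^19=15
after xor ebx, esi: ebx=15^7=8
after add eax, 2: eax=6+2=8
cmp eax, 12  (cmp 8,12)
jne loop: taken
after xor esi, 18: esi=7^18=21
after xor ebx, 19: ebx=8^19=27
after xor ebx, esi: ebx=27^21=14
after add eax, 2: eax=8+2=10
cmp eax, 12  (cmp 10,12)
jne loop: taken
after xor esi, 18: esi=21^18=7
after xor ebx, 19: ebx=14^19=29
after xor ebx, esi: ebx=29^7=26
after add eax, 2: eax=10+2=12
cmp eax, 12  (cmp 12,12)
jne loop: not taken
after add esi, 10: esi=7+10=17
halt.
Total executed instructions: 41.

41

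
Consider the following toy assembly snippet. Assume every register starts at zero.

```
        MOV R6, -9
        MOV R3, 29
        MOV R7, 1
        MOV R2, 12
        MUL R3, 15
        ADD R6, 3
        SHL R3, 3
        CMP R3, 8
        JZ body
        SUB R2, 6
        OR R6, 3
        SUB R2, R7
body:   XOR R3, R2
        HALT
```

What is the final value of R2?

R6=-9
R3=29
R7=1
R2=12
R3=29*15=435
R6=(-9)+3=-6
R3=435<<3=3480
CMP R3, 8  (cmp 3480,8)
JZ body: not taken
R2=12-6=6
R6=(-6)|3=-5
R2=6-1=5
R3=3480^5=3485
halt.

5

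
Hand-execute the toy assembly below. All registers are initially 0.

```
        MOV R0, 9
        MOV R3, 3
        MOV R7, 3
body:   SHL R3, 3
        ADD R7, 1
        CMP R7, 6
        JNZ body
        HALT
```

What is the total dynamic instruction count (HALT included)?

R0=9
R3=3
R7=3
R3=3<<3=24
R7=3+1=4
CMP R7, 6  (cmp 4,6)
JNZ body: taken
R3=24<<3=192
R7=4+1=5
CMP R7, 6  (cmp 5,6)
JNZ body: taken
R3=192<<3=1536
R7=5+1=6
CMP R7, 6  (cmp 6,6)
JNZ body: not taken
halt.
Total executed instructions: 16.

16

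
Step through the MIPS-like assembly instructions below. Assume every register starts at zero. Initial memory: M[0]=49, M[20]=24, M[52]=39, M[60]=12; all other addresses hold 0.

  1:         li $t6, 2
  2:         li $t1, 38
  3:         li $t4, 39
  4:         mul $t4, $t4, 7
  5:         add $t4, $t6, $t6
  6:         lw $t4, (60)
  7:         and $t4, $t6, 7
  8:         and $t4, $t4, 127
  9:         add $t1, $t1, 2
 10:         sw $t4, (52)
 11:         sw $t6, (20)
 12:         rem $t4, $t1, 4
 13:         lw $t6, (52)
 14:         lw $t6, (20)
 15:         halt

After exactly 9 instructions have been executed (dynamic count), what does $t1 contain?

40

li $t6, 2 → $t6=2
li $t1, 38 → $t1=38
li $t4, 39 → $t4=39
mul $t4, $t4, 7 → $t4=39*7=273
add $t4, $t6, $t6 → $t4=2+2=4
lw $t4, (60) → $t4=M[60]=12
and $t4, $t6, 7 → $t4=2&7=2
and $t4, $t4, 127 → $t4=2&127=2
add $t1, $t1, 2 → $t1=38+2=40
After step 9: $t1 = 40.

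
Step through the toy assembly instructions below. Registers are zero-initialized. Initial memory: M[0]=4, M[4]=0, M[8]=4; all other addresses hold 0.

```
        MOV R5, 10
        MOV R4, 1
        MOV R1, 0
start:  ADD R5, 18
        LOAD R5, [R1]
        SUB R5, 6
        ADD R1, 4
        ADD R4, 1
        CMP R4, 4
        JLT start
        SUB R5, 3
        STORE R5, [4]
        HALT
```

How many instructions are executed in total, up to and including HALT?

27

after MOV R5, 10: R5=10
after MOV R4, 1: R4=1
after MOV R1, 0: R1=0
after ADD R5, 18: R5=10+18=28
after LOAD R5, [R1]: R5=M[0]=4
after SUB R5, 6: R5=4-6=-2
after ADD R1, 4: R1=0+4=4
after ADD R4, 1: R4=1+1=2
CMP R4, 4  (cmp 2,4)
JLT start: taken
after ADD R5, 18: R5=(-2)+18=16
after LOAD R5, [R1]: R5=M[4]=0
after SUB R5, 6: R5=0-6=-6
after ADD R1, 4: R1=4+4=8
after ADD R4, 1: R4=2+1=3
CMP R4, 4  (cmp 3,4)
JLT start: taken
after ADD R5, 18: R5=(-6)+18=12
after LOAD R5, [R1]: R5=M[8]=4
after SUB R5, 6: R5=4-6=-2
after ADD R1, 4: R1=8+4=12
after ADD R4, 1: R4=3+1=4
CMP R4, 4  (cmp 4,4)
JLT start: not taken
after SUB R5, 3: R5=(-2)-3=-5
STORE R5, [4] → M[4]=-5
halt.
Total executed instructions: 27.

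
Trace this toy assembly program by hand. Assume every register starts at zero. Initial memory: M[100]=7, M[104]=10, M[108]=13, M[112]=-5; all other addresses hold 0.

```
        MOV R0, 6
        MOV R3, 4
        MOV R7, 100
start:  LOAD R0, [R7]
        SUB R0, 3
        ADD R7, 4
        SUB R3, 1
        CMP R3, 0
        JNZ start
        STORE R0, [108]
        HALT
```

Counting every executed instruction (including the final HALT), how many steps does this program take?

R0=6
R3=4
R7=100
R0=M[100]=7
R0=7-3=4
R7=100+4=104
R3=4-1=3
CMP R3, 0  (cmp 3,0)
JNZ start: taken
R0=M[104]=10
R0=10-3=7
R7=104+4=108
R3=3-1=2
CMP R3, 0  (cmp 2,0)
JNZ start: taken
R0=M[108]=13
R0=13-3=10
R7=108+4=112
R3=2-1=1
CMP R3, 0  (cmp 1,0)
JNZ start: taken
R0=M[112]=-5
R0=(-5)-3=-8
R7=112+4=116
R3=1-1=0
CMP R3, 0  (cmp 0,0)
JNZ start: not taken
STORE R0, [108] → M[108]=-8
halt.
Total executed instructions: 29.

29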